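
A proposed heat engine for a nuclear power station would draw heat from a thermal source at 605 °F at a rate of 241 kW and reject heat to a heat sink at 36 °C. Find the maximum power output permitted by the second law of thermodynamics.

T_H = 605 °F → (605 − 32) × 5/9 = 318.33 °C = 591.48 K.
T_C = 36 °C → 36 + 273.15 = 309.15 K.
By the Carnot theorem, η_max = 1 − T_C/T_H = 1 − 309.15/591.48 = 0.4773.
W_max = η_max · Q_H = 0.4773 × 241 = 115.0 kW.

Ẇ_max ≈ 115.0 kW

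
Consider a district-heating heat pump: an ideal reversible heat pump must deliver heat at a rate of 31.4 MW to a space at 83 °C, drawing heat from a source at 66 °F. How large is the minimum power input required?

T_H = 83 °C → 83 + 273.15 = 356.15 K.
T_C = 66 °F → (66 − 32) × 5/9 = 18.89 °C = 292.04 K.
For a reversible heat pump, COP_HP = T_H/(T_H − T_C) = 356.15/64.11 = 5.5552.
W = Q_H/COP_HP = 31.4/5.5552 = 5.65 MW.

Ẇ_in ≈ 5.65 MW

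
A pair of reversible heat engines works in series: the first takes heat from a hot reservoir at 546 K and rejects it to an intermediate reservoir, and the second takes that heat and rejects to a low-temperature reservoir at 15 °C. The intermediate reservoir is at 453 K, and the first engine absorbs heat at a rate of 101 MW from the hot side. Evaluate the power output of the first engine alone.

Ẇ₁ ≈ 17.2 MW

T_C = 15 °C → 15 + 273.15 = 288.15 K.
First-stage efficiency η₁ = 1 − T_m/T_H = 1 − 453.00/546.00 = 0.1703.
W₁ = η₁·Q_H = 0.1703 × 101 = 17.2 MW.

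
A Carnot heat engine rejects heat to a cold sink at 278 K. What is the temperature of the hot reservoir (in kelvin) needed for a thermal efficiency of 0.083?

From η = 1 − T_C/T_H, solving for T_H gives T_H = T_C/(1 − η) = 278.00/(1 − 0.083) = 303.2 K.

T_H ≈ 303.2 K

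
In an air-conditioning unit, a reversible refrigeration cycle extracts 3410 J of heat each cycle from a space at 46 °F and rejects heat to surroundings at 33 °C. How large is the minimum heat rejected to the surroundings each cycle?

Q_H ≈ 3716 J

T_H = 33 °C → 33 + 273.15 = 306.15 K.
T_C = 46 °F → (46 − 32) × 5/9 = 7.78 °C = 280.93 K.
For a reversible cycle Q_H/Q_C = T_H/T_C, so Q_H = Q_C·T_H/T_C = 3410 × 306.15/280.93 = 3716 J.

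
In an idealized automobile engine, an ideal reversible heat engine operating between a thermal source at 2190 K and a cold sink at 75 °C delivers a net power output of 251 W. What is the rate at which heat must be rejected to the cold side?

T_C = 75 °C → 75 + 273.15 = 348.15 K.
η_rev = 1 − T_C/T_H = 1 − 348.15/2190.00 = 0.8410.
Since Q_C/Q_H = T_C/T_H and Q_H = W/η, Q_C = W·T_C/(T_H − T_C) = 251 × 348.15/1841.85 = 47.4 W.

Q̇_C ≈ 47.4 W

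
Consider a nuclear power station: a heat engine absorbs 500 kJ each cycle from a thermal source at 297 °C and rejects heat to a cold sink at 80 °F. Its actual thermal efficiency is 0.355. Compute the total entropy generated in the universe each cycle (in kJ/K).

ΔS_univ ≈ 0.199 kJ/K

T_H = 297 °C → 297 + 273.15 = 570.15 K.
T_C = 80 °F → (80 − 32) × 5/9 = 26.67 °C = 299.82 K.
W = η·Q_H = 0.355 × 500 = 177.5 kJ, so Q_C = Q_H − W = 322.5 kJ.
Entropy balance on the reservoirs: −Q_H/T_H = -0.8770 kJ/K, +Q_C/T_C = 1.076 kJ/K.
ΔS_univ = −Q_H/T_H + Q_C/T_C = 0.199 kJ/K (> 0, since η = 0.355 < η_Carnot = 0.474).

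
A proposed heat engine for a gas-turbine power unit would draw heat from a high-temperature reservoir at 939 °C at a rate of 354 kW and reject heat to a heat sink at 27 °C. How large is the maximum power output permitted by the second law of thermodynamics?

Ẇ_max ≈ 266.3 kW

T_H = 939 °C → 939 + 273.15 = 1212.15 K.
T_C = 27 °C → 27 + 273.15 = 300.15 K.
By the Carnot theorem, η_max = 1 − T_C/T_H = 1 − 300.15/1212.15 = 0.7524.
W_max = η_max · Q_H = 0.7524 × 354 = 266.3 kW.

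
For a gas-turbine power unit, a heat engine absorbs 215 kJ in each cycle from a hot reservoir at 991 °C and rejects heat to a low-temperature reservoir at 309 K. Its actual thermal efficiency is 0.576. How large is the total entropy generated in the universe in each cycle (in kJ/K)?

ΔS_univ ≈ 0.125 kJ/K

T_H = 991 °C → 991 + 273.15 = 1264.15 K.
W = η·Q_H = 0.576 × 215 = 123.8 kJ, so Q_C = Q_H − W = 91.16 kJ.
Entropy balance on the reservoirs: −Q_H/T_H = -0.1701 kJ/K, +Q_C/T_C = 0.2950 kJ/K.
ΔS_univ = −Q_H/T_H + Q_C/T_C = 0.125 kJ/K (> 0, since η = 0.576 < η_Carnot = 0.756).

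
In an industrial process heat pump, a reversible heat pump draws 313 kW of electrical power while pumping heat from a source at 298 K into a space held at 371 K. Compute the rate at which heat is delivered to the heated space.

Reversible heating COP: COP_HP = T_H/(T_H − T_C) = 371.00/73.00 = 5.0822.
Q_H = COP_HP · W = 5.0822 × 313 = 1591 kW.

Q̇_H ≈ 1591 kW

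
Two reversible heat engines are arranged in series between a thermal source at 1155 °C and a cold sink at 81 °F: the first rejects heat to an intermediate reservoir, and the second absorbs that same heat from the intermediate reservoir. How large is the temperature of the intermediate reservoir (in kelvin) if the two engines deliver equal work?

T_H = 1155 °C → 1155 + 273.15 = 1428.15 K.
T_C = 81 °F → (81 − 32) × 5/9 = 27.22 °C = 300.37 K.
For reversible stages Q_m = Q_H·(T_m/T_H). Setting W₁ = Q_H(1 − T_m/T_H) equal to W₂ = Q_m(1 − T_C/T_m) = Q_H·(T_m − T_C)/T_H gives T_H − T_m = T_m − T_C, so T_m = (T_H + T_C)/2 = (1428.15 + 300.37)/2 = 864.3 K.

T_m ≈ 864.3 K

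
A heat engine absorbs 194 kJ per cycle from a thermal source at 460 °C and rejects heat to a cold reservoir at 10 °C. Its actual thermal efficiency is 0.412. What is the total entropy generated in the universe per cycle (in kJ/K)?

T_H = 460 °C → 460 + 273.15 = 733.15 K.
T_C = 10 °C → 10 + 273.15 = 283.15 K.
W = η·Q_H = 0.412 × 194 = 79.93 kJ, so Q_C = Q_H − W = 114.1 kJ.
Reservoir entropy changes: ΔS_H = −Q_H/T_H = −194/733.15 = -0.2646 kJ/K and ΔS_C = +Q_C/T_C = 114.1/283.15 = 0.4029 kJ/K.
ΔS_univ = −Q_H/T_H + Q_C/T_C = 0.138 kJ/K (> 0, since η = 0.412 < η_Carnot = 0.614).

ΔS_univ ≈ 0.138 kJ/K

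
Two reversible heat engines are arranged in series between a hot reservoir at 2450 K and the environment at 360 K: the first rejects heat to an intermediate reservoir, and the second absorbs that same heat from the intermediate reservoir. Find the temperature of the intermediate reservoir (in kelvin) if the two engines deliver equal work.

T_m ≈ 1405 K

For reversible stages Q_m = Q_H·(T_m/T_H). Setting W₁ = Q_H(1 − T_m/T_H) equal to W₂ = Q_m(1 − T_C/T_m) = Q_H·(T_m − T_C)/T_H gives T_H − T_m = T_m − T_C, so T_m = (T_H + T_C)/2 = (2450.00 + 360.00)/2 = 1405 K.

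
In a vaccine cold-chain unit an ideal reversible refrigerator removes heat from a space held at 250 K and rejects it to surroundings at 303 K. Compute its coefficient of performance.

For a reversible refrigerator, COP_R = T_C/(T_H − T_C) = 250.00/(303.00 − 250.00) = 4.717.

COP_R ≈ 4.717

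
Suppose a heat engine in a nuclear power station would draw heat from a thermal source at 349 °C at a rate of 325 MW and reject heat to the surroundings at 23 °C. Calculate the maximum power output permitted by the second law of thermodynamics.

Ẇ_max ≈ 170 MW

T_H = 349 °C → 349 + 273.15 = 622.15 K.
T_C = 23 °C → 23 + 273.15 = 296.15 K.
No engine can exceed the Carnot limit: η_max = 1 − T_C/T_H = 1 − 296.15/622.15 = 0.5240.
W_max = η_max · Q_H = 0.5240 × 325 = 170 MW.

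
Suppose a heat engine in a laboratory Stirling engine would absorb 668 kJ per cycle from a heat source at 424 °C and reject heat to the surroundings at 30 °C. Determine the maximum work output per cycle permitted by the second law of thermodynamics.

W_max ≈ 377.5 kJ

T_H = 424 °C → 424 + 273.15 = 697.15 K.
T_C = 30 °C → 30 + 273.15 = 303.15 K.
No engine can exceed the Carnot limit: η_max = 1 − T_C/T_H = 1 − 303.15/697.15 = 0.5652.
W_max = η_max · Q_H = 0.5652 × 668 = 377.5 kJ.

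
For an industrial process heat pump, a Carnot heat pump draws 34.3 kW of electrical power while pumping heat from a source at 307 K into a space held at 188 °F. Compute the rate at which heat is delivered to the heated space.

T_H = 188 °F → (188 − 32) × 5/9 = 86.67 °C = 359.82 K.
For a reversible heat pump, COP_HP = T_H/(T_H − T_C) = 359.82/52.82 = 6.8126.
Q_H = COP_HP · W = 6.8126 × 34.3 = 234 kW.

Q̇_H ≈ 234 kW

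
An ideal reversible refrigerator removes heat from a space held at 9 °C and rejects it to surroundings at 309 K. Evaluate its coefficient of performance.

T_C = 9 °C → 9 + 273.15 = 282.15 K.
Carnot COP: COP_R = T_C/(T_H − T_C) = 282.15/(309.00 − 282.15) = 10.51.

COP_R ≈ 10.51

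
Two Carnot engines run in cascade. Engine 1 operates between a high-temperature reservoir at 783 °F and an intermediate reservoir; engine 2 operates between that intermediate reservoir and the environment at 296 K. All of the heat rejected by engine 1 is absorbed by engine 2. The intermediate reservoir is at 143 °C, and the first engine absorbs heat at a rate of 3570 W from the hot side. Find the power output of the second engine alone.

T_H = 783 °F → (783 − 32) × 5/9 = 417.22 °C = 690.37 K.
T_m = 143 °C → 143 + 273.15 = 416.15 K.
Heat entering the second stage: Q_m = Q_H·(T_m/T_H) = 3570 × 416.15/690.37 = 2150 W.
Second-stage efficiency η₂ = 1 − T_C/T_m = 1 − 296.00/416.15 = 0.2887, so W₂ = η₂·Q_m = 621 W.

Ẇ₂ ≈ 621 W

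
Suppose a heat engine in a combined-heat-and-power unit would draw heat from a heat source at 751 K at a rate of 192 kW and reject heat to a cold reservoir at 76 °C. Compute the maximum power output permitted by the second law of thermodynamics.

Ẇ_max ≈ 103 kW

T_C = 76 °C → 76 + 273.15 = 349.15 K.
The second-law ceiling is the Carnot efficiency, η_max = 1 − T_C/T_H = 1 − 349.15/751.00 = 0.5351.
W_max = η_max · Q_H = 0.5351 × 192 = 103 kW.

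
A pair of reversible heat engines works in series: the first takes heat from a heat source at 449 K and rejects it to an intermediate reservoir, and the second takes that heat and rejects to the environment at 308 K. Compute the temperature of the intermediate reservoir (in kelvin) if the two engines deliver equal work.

For reversible stages Q_m = Q_H·(T_m/T_H). Setting W₁ = Q_H(1 − T_m/T_H) equal to W₂ = Q_m(1 − T_C/T_m) = Q_H·(T_m − T_C)/T_H gives T_H − T_m = T_m − T_C, so T_m = (T_H + T_C)/2 = (449.00 + 308.00)/2 = 378.5 K.

T_m ≈ 378.5 K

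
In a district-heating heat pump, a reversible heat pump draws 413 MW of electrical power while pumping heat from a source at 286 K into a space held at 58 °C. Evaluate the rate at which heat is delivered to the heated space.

T_H = 58 °C → 58 + 273.15 = 331.15 K.
For a reversible heat pump, COP_HP = T_H/(T_H − T_C) = 331.15/45.15 = 7.3344.
Q_H = COP_HP · W = 7.3344 × 413 = 3030 MW.

Q̇_H ≈ 3030 MW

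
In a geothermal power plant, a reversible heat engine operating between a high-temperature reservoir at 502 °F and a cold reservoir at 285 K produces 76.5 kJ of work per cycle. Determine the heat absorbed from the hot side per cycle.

T_H = 502 °F → (502 − 32) × 5/9 = 261.11 °C = 534.26 K.
Carnot efficiency: η = 1 − T_C/T_H = 1 − 285.00/534.26 = 0.4666.
Q_H = W/η = 76.5/0.4666 = 164 kJ.

Q_H ≈ 164 kJ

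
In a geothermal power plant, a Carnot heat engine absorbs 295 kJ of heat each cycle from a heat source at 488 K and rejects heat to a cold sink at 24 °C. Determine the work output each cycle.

T_C = 24 °C → 24 + 273.15 = 297.15 K.
The Carnot efficiency is η = 1 − T_C/T_H = 1 − 297.15/488.00 = 0.3911.
W = η·Q_H = 0.3911 × 295 = 115 kJ.

W ≈ 115 kJ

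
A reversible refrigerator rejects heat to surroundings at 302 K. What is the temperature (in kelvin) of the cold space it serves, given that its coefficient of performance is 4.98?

T_C ≈ 251.5 K

COP_R = T_C/(T_H − T_C) ⇒ T_C = T_H·COP_R/(1 + COP_R) = 302.00 × 4.98/(1 + 4.98) = 251.5 K.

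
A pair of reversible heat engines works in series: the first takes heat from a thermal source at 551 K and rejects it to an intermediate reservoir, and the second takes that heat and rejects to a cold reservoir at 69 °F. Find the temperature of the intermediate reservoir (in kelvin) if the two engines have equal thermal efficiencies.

T_m ≈ 402.3 K

T_C = 69 °F → (69 − 32) × 5/9 = 20.56 °C = 293.71 K.
Equal efficiencies require 1 − T_m/T_H = 1 − T_C/T_m, i.e. T_m/T_H = T_C/T_m, so T_m = √(T_H·T_C) = √(551.00 × 293.71) = 402.3 K.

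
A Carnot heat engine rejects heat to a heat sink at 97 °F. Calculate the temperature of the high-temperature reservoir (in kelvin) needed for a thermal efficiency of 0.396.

T_C = 97 °F → (97 − 32) × 5/9 = 36.11 °C = 309.26 K.
From η = 1 − T_C/T_H, solving for T_H gives T_H = T_C/(1 − η) = 309.26/(1 − 0.396) = 512 K.

T_H ≈ 512 K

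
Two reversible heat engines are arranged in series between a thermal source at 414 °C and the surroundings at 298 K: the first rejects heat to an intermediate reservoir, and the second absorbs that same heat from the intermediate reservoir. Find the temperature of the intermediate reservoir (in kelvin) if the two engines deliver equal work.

T_H = 414 °C → 414 + 273.15 = 687.15 K.
For reversible stages Q_m = Q_H·(T_m/T_H). Setting W₁ = Q_H(1 − T_m/T_H) equal to W₂ = Q_m(1 − T_C/T_m) = Q_H·(T_m − T_C)/T_H gives T_H − T_m = T_m − T_C, so T_m = (T_H + T_C)/2 = (687.15 + 298.00)/2 = 493 K.

T_m ≈ 493 K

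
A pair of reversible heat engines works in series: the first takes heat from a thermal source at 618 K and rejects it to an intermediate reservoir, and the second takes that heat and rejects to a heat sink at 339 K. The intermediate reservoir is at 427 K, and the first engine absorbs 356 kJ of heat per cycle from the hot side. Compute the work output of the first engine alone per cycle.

W₁ ≈ 110 kJ

First-stage efficiency η₁ = 1 − T_m/T_H = 1 − 427.00/618.00 = 0.3091.
W₁ = η₁·Q_H = 0.3091 × 356 = 110 kJ.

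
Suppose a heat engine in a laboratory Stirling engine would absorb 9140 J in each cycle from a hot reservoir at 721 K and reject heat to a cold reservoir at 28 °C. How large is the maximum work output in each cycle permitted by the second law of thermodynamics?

T_C = 28 °C → 28 + 273.15 = 301.15 K.
The upper bound on efficiency is η_max = 1 − T_C/T_H = 1 − 301.15/721.00 = 0.5823.
W_max = η_max · Q_H = 0.5823 × 9140 = 5320 J.

W_max ≈ 5320 J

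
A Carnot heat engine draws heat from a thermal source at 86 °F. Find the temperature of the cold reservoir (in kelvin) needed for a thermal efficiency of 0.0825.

T_H = 86 °F → (86 − 32) × 5/9 = 30.00 °C = 303.15 K.
From η = 1 − T_C/T_H, T_C = T_H·(1 − η) = 303.15 × (1 − 0.0825) = 278 K.

T_C ≈ 278 K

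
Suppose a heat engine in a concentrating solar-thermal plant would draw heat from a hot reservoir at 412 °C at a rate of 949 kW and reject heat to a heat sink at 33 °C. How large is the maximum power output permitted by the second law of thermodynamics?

T_H = 412 °C → 412 + 273.15 = 685.15 K.
T_C = 33 °C → 33 + 273.15 = 306.15 K.
The second-law ceiling is the Carnot efficiency, η_max = 1 − T_C/T_H = 1 − 306.15/685.15 = 0.5532.
W_max = η_max · Q_H = 0.5532 × 949 = 525 kW.

Ẇ_max ≈ 525 kW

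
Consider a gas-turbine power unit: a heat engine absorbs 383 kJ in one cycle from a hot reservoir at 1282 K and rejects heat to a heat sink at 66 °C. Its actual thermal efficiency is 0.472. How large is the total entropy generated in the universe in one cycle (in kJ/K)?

ΔS_univ ≈ 0.2975 kJ/K

T_C = 66 °C → 66 + 273.15 = 339.15 K.
W = η·Q_H = 0.472 × 383 = 180.8 kJ, so Q_C = Q_H − W = 202.2 kJ.
The hot reservoir loses entropy Q_H/T_H = 383/1282.00 = 0.2988 kJ/K; the cold reservoir gains Q_C/T_C = 202.2/339.15 = 0.5963 kJ/K.
ΔS_univ = −Q_H/T_H + Q_C/T_C = 0.2975 kJ/K (> 0, since η = 0.472 < η_Carnot = 0.735).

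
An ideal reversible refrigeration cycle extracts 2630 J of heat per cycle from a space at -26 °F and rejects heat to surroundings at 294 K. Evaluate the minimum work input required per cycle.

W_in ≈ 579 J

T_C = -26 °F → (-26 − 32) × 5/9 = -32.22 °C = 240.93 K.
Carnot COP: COP_R = T_C/(T_H − T_C) = 240.93/53.07 = 4.5396.
W = Q_C/COP_R = 2630/4.5396 = 579 J.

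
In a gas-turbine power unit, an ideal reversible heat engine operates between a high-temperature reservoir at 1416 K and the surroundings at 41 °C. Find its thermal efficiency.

η ≈ 0.778

T_C = 41 °C → 41 + 273.15 = 314.15 K.
The Carnot efficiency is η = 1 − T_C/T_H = 1 − 314.15/1416.00 = 0.778.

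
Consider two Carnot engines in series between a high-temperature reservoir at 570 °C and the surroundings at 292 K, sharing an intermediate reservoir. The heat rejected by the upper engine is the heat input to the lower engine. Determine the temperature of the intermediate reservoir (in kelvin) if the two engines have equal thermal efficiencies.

T_H = 570 °C → 570 + 273.15 = 843.15 K.
Equal efficiencies require 1 − T_m/T_H = 1 − T_C/T_m, i.e. T_m/T_H = T_C/T_m, so T_m = √(T_H·T_C) = √(843.15 × 292.00) = 496.2 K.

T_m ≈ 496.2 K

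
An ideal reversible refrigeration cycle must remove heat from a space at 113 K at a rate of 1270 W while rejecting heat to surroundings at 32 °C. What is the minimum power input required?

Ẇ_in ≈ 2160 W

T_H = 32 °C → 32 + 273.15 = 305.15 K.
COP_R = T_C/(T_H − T_C) = 113.00/192.15 = 0.5881.
W = Q_C/COP_R = 1270/0.5881 = 2160 W.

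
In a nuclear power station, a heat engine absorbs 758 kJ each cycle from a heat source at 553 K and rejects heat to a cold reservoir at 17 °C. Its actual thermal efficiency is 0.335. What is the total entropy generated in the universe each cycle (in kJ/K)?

T_C = 17 °C → 17 + 273.15 = 290.15 K.
W = η·Q_H = 0.335 × 758 = 253.9 kJ, so Q_C = Q_H − W = 504.1 kJ.
Reservoir entropy changes: ΔS_H = −Q_H/T_H = −758/553.00 = -1.371 kJ/K and ΔS_C = +Q_C/T_C = 504.1/290.15 = 1.737 kJ/K.
ΔS_univ = −Q_H/T_H + Q_C/T_C = 0.3666 kJ/K (> 0, since η = 0.335 < η_Carnot = 0.475).

ΔS_univ ≈ 0.3666 kJ/K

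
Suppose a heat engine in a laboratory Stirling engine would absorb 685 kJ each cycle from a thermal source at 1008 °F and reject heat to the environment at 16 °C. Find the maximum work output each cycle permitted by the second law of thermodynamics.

T_H = 1008 °F → (1008 − 32) × 5/9 = 542.22 °C = 815.37 K.
T_C = 16 °C → 16 + 273.15 = 289.15 K.
By the Carnot theorem, η_max = 1 − T_C/T_H = 1 − 289.15/815.37 = 0.6454.
W_max = η_max · Q_H = 0.6454 × 685 = 442 kJ.

W_max ≈ 442 kJ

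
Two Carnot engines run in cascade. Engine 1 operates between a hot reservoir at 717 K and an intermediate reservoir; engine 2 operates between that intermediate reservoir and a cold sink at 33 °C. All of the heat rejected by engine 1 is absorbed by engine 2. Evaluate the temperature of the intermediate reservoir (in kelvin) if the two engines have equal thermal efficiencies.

T_m ≈ 468.5 K

T_C = 33 °C → 33 + 273.15 = 306.15 K.
Equal efficiencies require 1 − T_m/T_H = 1 − T_C/T_m, i.e. T_m/T_H = T_C/T_m, so T_m = √(T_H·T_C) = √(717.00 × 306.15) = 468.5 K.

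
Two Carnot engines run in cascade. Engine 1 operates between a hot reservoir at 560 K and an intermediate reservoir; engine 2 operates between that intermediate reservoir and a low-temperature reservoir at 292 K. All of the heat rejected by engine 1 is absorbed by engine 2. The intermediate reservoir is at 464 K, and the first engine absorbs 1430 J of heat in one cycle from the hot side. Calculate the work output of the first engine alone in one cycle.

First-stage efficiency η₁ = 1 − T_m/T_H = 1 − 464.00/560.00 = 0.1714.
W₁ = η₁·Q_H = 0.1714 × 1430 = 245 J.

W₁ ≈ 245 J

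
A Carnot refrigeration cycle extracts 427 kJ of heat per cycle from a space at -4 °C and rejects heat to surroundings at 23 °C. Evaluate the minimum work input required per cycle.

W_in ≈ 42.8 kJ

T_H = 23 °C → 23 + 273.15 = 296.15 K.
T_C = -4 °C → -4 + 273.15 = 269.15 K.
COP_R = T_C/(T_H − T_C) = 269.15/27.00 = 9.9685.
W = Q_C/COP_R = 427/9.9685 = 42.8 kJ.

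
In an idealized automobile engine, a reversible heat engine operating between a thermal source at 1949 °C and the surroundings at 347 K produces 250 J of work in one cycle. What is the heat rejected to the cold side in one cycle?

Q_C ≈ 46.3 J

T_H = 1949 °C → 1949 + 273.15 = 2222.15 K.
η_rev = 1 − T_C/T_H = 1 − 347.00/2222.15 = 0.8438.
Since Q_C/Q_H = T_C/T_H and Q_H = W/η, Q_C = W·T_C/(T_H − T_C) = 250 × 347.00/1875.15 = 46.3 J.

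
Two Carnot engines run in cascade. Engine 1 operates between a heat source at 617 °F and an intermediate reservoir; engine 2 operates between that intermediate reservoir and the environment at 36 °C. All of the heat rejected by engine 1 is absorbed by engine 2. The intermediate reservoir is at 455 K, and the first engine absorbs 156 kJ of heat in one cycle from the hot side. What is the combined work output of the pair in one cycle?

T_H = 617 °F → (617 − 32) × 5/9 = 325.00 °C = 598.15 K.
T_C = 36 °C → 36 + 273.15 = 309.15 K.
Two reversible stages in series are equivalent to a single Carnot engine between T_H and T_C, so η_total = 1 − T_C/T_H = 1 − 309.15/598.15 = 0.4832.
W_total = η_total · Q_H = 0.4832 × 156 = 75.37 kJ.

W_total ≈ 75.37 kJ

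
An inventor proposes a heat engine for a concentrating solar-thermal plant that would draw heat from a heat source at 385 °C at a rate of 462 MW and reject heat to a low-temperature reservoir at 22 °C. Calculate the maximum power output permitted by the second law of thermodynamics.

T_H = 385 °C → 385 + 273.15 = 658.15 K.
T_C = 22 °C → 22 + 273.15 = 295.15 K.
The second-law ceiling is the Carnot efficiency, η_max = 1 − T_C/T_H = 1 − 295.15/658.15 = 0.5515.
W_max = η_max · Q_H = 0.5515 × 462 = 255 MW.

Ẇ_max ≈ 255 MW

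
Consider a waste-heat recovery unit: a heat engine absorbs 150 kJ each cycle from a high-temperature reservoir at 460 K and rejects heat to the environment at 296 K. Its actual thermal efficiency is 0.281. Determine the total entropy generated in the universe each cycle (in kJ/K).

ΔS_univ ≈ 0.0383 kJ/K

W = η·Q_H = 0.281 × 150 = 42.15 kJ, so Q_C = Q_H − W = 107.8 kJ.
Entropy balance on the reservoirs: −Q_H/T_H = -0.3261 kJ/K, +Q_C/T_C = 0.3644 kJ/K.
ΔS_univ = −Q_H/T_H + Q_C/T_C = 0.0383 kJ/K (> 0, since η = 0.281 < η_Carnot = 0.357).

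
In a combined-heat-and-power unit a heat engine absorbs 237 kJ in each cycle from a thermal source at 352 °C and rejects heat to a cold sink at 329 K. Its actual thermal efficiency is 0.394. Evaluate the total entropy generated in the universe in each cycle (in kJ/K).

ΔS_univ ≈ 0.05743 kJ/K

T_H = 352 °C → 352 + 273.15 = 625.15 K.
W = η·Q_H = 0.394 × 237 = 93.38 kJ, so Q_C = Q_H − W = 143.6 kJ.
Entropy balance on the reservoirs: −Q_H/T_H = -0.3791 kJ/K, +Q_C/T_C = 0.4365 kJ/K.
ΔS_univ = −Q_H/T_H + Q_C/T_C = 0.05743 kJ/K (> 0, since η = 0.394 < η_Carnot = 0.474).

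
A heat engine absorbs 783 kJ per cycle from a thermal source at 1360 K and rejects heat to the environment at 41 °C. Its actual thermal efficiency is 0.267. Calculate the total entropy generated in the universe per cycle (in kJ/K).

ΔS_univ ≈ 1.251 kJ/K

T_C = 41 °C → 41 + 273.15 = 314.15 K.
W = η·Q_H = 0.267 × 783 = 209.1 kJ, so Q_C = Q_H − W = 573.9 kJ.
The hot reservoir loses entropy Q_H/T_H = 783/1360.00 = 0.5757 kJ/K; the cold reservoir gains Q_C/T_C = 573.9/314.15 = 1.827 kJ/K.
ΔS_univ = −Q_H/T_H + Q_C/T_C = 1.251 kJ/K (> 0, since η = 0.267 < η_Carnot = 0.769).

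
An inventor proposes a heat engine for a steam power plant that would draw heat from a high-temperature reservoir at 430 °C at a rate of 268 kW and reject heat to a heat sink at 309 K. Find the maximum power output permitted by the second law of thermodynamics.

T_H = 430 °C → 430 + 273.15 = 703.15 K.
The second-law ceiling is the Carnot efficiency, η_max = 1 − T_C/T_H = 1 − 309.00/703.15 = 0.5605.
W_max = η_max · Q_H = 0.5605 × 268 = 150 kW.

Ẇ_max ≈ 150 kW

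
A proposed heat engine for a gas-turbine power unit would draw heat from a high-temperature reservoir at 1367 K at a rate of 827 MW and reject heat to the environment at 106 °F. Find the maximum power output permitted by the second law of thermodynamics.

T_C = 106 °F → (106 − 32) × 5/9 = 41.11 °C = 314.26 K.
No engine can exceed the Carnot limit: η_max = 1 − T_C/T_H = 1 − 314.26/1367.00 = 0.7701.
W_max = η_max · Q_H = 0.7701 × 827 = 637 MW.

Ẇ_max ≈ 637 MW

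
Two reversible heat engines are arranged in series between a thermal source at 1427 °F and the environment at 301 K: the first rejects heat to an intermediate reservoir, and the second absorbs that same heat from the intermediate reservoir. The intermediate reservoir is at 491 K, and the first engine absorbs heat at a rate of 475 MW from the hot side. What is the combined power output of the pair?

Ẇ_total ≈ 338.6 MW

T_H = 1427 °F → (1427 − 32) × 5/9 = 775.00 °C = 1048.15 K.
Two reversible stages in series are equivalent to a single Carnot engine between T_H and T_C, so η_total = 1 − T_C/T_H = 1 − 301.00/1048.15 = 0.7128.
W_total = η_total · Q_H = 0.7128 × 475 = 338.6 MW.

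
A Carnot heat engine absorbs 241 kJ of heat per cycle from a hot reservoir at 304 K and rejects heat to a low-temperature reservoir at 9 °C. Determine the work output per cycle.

T_C = 9 °C → 9 + 273.15 = 282.15 K.
Carnot efficiency: η = 1 − T_C/T_H = 1 − 282.15/304.00 = 0.0719.
W = η·Q_H = 0.0719 × 241 = 17.3 kJ.

W ≈ 17.3 kJ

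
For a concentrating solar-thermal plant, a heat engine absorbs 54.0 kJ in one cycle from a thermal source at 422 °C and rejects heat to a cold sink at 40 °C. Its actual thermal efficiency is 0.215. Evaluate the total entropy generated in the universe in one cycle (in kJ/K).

ΔS_univ ≈ 0.0577 kJ/K

T_H = 422 °C → 422 + 273.15 = 695.15 K.
T_C = 40 °C → 40 + 273.15 = 313.15 K.
W = η·Q_H = 0.215 × 54.0 = 11.61 kJ, so Q_C = Q_H − W = 42.39 kJ.
Entropy balance on the reservoirs: −Q_H/T_H = -0.07768 kJ/K, +Q_C/T_C = 0.1354 kJ/K.
ΔS_univ = −Q_H/T_H + Q_C/T_C = 0.0577 kJ/K (> 0, since η = 0.215 < η_Carnot = 0.550).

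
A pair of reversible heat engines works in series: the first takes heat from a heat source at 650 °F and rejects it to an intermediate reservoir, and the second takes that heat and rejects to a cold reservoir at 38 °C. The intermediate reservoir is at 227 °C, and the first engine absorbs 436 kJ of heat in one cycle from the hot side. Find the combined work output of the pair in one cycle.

W_total ≈ 215.9 kJ

T_H = 650 °F → (650 − 32) × 5/9 = 343.33 °C = 616.48 K.
T_C = 38 °C → 38 + 273.15 = 311.15 K.
Two reversible stages in series are equivalent to a single Carnot engine between T_H and T_C, so η_total = 1 − T_C/T_H = 1 − 311.15/616.48 = 0.4953.
W_total = η_total · Q_H = 0.4953 × 436 = 215.9 kJ.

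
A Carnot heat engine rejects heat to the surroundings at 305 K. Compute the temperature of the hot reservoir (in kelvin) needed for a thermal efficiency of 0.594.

T_H ≈ 751 K

From η = 1 − T_C/T_H, solving for T_H gives T_H = T_C/(1 − η) = 305.00/(1 − 0.594) = 751 K.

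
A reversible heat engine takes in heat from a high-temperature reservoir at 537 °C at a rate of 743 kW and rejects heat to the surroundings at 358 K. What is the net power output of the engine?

T_H = 537 °C → 537 + 273.15 = 810.15 K.
For a reversible engine, η = 1 − T_C/T_H = 1 − 358.00/810.15 = 0.5581.
W = η·Q_H = 0.5581 × 743 = 415 kW.

Ẇ ≈ 415 kW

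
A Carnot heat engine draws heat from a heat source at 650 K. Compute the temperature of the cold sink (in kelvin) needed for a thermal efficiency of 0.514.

From η = 1 − T_C/T_H, T_C = T_H·(1 − η) = 650.00 × (1 − 0.514) = 315.9 K.

T_C ≈ 315.9 K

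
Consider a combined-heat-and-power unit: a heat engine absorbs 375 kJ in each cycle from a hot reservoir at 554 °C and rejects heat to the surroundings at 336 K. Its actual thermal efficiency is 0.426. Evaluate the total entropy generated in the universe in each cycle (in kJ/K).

ΔS_univ ≈ 0.1873 kJ/K

T_H = 554 °C → 554 + 273.15 = 827.15 K.
W = η·Q_H = 0.426 × 375 = 159.8 kJ, so Q_C = Q_H − W = 215.2 kJ.
The hot reservoir loses entropy Q_H/T_H = 375/827.15 = 0.4534 kJ/K; the cold reservoir gains Q_C/T_C = 215.2/336.00 = 0.6406 kJ/K.
ΔS_univ = −Q_H/T_H + Q_C/T_C = 0.1873 kJ/K (> 0, since η = 0.426 < η_Carnot = 0.594).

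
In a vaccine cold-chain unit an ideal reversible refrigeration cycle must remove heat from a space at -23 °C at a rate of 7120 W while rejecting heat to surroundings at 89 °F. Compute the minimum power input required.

T_H = 89 °F → (89 − 32) × 5/9 = 31.67 °C = 304.82 K.
T_C = -23 °C → -23 + 273.15 = 250.15 K.
Carnot COP: COP_R = T_C/(T_H − T_C) = 250.15/54.67 = 4.5759.
W = Q_C/COP_R = 7120/4.5759 = 1556 W.

Ẇ_in ≈ 1556 W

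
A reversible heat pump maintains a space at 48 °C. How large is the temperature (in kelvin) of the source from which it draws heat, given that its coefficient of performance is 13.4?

T_C ≈ 297.2 K

T_H = 48 °C → 48 + 273.15 = 321.15 K.
COP_HP = T_H/(T_H − T_C) ⇒ T_C = T_H·(COP_HP − 1)/COP_HP = 321.15 × (13.4 − 1)/13.4 = 297.2 K.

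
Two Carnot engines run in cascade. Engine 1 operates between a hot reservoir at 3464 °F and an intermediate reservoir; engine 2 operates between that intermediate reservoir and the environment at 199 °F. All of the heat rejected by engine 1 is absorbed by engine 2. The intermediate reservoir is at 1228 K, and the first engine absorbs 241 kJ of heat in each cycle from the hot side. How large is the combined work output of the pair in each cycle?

T_H = 3464 °F → (3464 − 32) × 5/9 = 1906.67 °C = 2179.82 K.
T_C = 199 °F → (199 − 32) × 5/9 = 92.78 °C = 365.93 K.
Two reversible stages in series are equivalent to a single Carnot engine between T_H and T_C, so η_total = 1 − T_C/T_H = 1 − 365.93/2179.82 = 0.8321.
W_total = η_total · Q_H = 0.8321 × 241 = 200.5 kJ.

W_total ≈ 200.5 kJ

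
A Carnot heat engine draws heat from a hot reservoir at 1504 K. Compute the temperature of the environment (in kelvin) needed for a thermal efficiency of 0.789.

T_C ≈ 317 K

From η = 1 − T_C/T_H, T_C = T_H·(1 − η) = 1504.00 × (1 − 0.789) = 317 K.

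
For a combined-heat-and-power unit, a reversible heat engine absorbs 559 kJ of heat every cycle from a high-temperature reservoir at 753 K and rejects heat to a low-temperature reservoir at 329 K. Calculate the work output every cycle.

Carnot efficiency: η = 1 − T_C/T_H = 1 − 329.00/753.00 = 0.5631.
W = η·Q_H = 0.5631 × 559 = 315 kJ.

W ≈ 315 kJ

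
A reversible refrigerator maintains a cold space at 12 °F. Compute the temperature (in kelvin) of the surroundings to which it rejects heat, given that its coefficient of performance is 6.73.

T_C = 12 °F → (12 − 32) × 5/9 = -11.11 °C = 262.04 K.
COP_R = T_C/(T_H − T_C) ⇒ T_H = T_C·(1 + 1/COP_R) = 262.04 × (1 + 1/6.73) = 301 K.

T_H ≈ 301 K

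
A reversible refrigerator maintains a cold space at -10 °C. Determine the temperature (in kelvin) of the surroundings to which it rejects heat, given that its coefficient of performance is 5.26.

T_H ≈ 313 K

T_C = -10 °C → -10 + 273.15 = 263.15 K.
COP_R = T_C/(T_H − T_C) ⇒ T_H = T_C·(1 + 1/COP_R) = 263.15 × (1 + 1/5.26) = 313 K.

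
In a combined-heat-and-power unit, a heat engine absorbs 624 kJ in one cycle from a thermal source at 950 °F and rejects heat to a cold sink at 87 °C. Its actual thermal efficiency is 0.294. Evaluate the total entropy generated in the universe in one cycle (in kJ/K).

ΔS_univ ≈ 0.426 kJ/K

T_H = 950 °F → (950 − 32) × 5/9 = 510.00 °C = 783.15 K.
T_C = 87 °C → 87 + 273.15 = 360.15 K.
W = η·Q_H = 0.294 × 624 = 183.5 kJ, so Q_C = Q_H − W = 440.5 kJ.
Reservoir entropy changes: ΔS_H = −Q_H/T_H = −624/783.15 = -0.7968 kJ/K and ΔS_C = +Q_C/T_C = 440.5/360.15 = 1.223 kJ/K.
ΔS_univ = −Q_H/T_H + Q_C/T_C = 0.426 kJ/K (> 0, since η = 0.294 < η_Carnot = 0.540).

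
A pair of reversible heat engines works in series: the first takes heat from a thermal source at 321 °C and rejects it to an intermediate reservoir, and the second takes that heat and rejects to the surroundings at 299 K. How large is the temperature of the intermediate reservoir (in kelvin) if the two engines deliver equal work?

T_H = 321 °C → 321 + 273.15 = 594.15 K.
For reversible stages Q_m = Q_H·(T_m/T_H). Setting W₁ = Q_H(1 − T_m/T_H) equal to W₂ = Q_m(1 − T_C/T_m) = Q_H·(T_m − T_C)/T_H gives T_H − T_m = T_m − T_C, so T_m = (T_H + T_C)/2 = (594.15 + 299.00)/2 = 447 K.

T_m ≈ 447 K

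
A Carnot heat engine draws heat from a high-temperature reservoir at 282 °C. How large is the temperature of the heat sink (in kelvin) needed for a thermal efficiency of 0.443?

T_H = 282 °C → 282 + 273.15 = 555.15 K.
From η = 1 − T_C/T_H, T_C = T_H·(1 − η) = 555.15 × (1 − 0.443) = 309 K.

T_C ≈ 309 K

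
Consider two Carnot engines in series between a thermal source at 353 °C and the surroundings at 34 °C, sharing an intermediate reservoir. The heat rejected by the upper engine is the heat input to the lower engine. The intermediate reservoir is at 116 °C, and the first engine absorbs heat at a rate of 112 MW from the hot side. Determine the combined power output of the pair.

T_H = 353 °C → 353 + 273.15 = 626.15 K.
T_C = 34 °C → 34 + 273.15 = 307.15 K.
Two reversible stages in series are equivalent to a single Carnot engine between T_H and T_C, so η_total = 1 − T_C/T_H = 1 − 307.15/626.15 = 0.5095.
W_total = η_total · Q_H = 0.5095 × 112 = 57.1 MW.

Ẇ_total ≈ 57.1 MW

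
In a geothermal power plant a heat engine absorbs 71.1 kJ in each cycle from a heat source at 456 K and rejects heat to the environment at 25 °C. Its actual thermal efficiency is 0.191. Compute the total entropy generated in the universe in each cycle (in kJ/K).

ΔS_univ ≈ 0.0370 kJ/K

T_C = 25 °C → 25 + 273.15 = 298.15 K.
W = η·Q_H = 0.191 × 71.1 = 13.58 kJ, so Q_C = Q_H − W = 57.52 kJ.
Reservoir entropy changes: ΔS_H = −Q_H/T_H = −71.1/456.00 = -0.1559 kJ/K and ΔS_C = +Q_C/T_C = 57.52/298.15 = 0.1929 kJ/K.
ΔS_univ = −Q_H/T_H + Q_C/T_C = 0.0370 kJ/K (> 0, since η = 0.191 < η_Carnot = 0.346).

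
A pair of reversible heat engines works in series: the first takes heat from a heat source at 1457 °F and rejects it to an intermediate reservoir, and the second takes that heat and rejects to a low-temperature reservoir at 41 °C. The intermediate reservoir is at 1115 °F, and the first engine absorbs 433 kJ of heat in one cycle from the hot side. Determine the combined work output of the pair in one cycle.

T_H = 1457 °F → (1457 − 32) × 5/9 = 791.67 °C = 1064.82 K.
T_C = 41 °C → 41 + 273.15 = 314.15 K.
Two reversible stages in series are equivalent to a single Carnot engine between T_H and T_C, so η_total = 1 − T_C/T_H = 1 − 314.15/1064.82 = 0.7050.
W_total = η_total · Q_H = 0.7050 × 433 = 305 kJ.

W_total ≈ 305 kJ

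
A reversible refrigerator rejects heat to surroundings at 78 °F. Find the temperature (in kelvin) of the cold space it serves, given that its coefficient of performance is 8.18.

T_H = 78 °F → (78 − 32) × 5/9 = 25.56 °C = 298.71 K.
COP_R = T_C/(T_H − T_C) ⇒ T_C = T_H·COP_R/(1 + COP_R) = 298.71 × 8.18/(1 + 8.18) = 266 K.

T_C ≈ 266 K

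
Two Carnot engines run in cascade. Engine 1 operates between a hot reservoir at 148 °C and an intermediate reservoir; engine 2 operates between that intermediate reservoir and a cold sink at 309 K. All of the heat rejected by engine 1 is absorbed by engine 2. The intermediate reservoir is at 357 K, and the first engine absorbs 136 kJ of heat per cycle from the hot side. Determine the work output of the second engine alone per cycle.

T_H = 148 °C → 148 + 273.15 = 421.15 K.
Heat entering the second stage: Q_m = Q_H·(T_m/T_H) = 136 × 357.00/421.15 = 115 kJ.
Second-stage efficiency η₂ = 1 − T_C/T_m = 1 − 309.00/357.00 = 0.1345, so W₂ = η₂·Q_m = 15.5 kJ.

W₂ ≈ 15.5 kJ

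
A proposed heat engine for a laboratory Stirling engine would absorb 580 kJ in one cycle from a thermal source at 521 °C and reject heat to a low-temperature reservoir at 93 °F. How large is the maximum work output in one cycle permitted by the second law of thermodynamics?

T_H = 521 °C → 521 + 273.15 = 794.15 K.
T_C = 93 °F → (93 − 32) × 5/9 = 33.89 °C = 307.04 K.
No engine can exceed the Carnot limit: η_max = 1 − T_C/T_H = 1 − 307.04/794.15 = 0.6134.
W_max = η_max · Q_H = 0.6134 × 580 = 356 kJ.

W_max ≈ 356 kJ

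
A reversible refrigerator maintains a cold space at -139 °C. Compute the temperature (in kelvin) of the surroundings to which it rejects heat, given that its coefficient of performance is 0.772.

T_H ≈ 308 K

T_C = -139 °C → -139 + 273.15 = 134.15 K.
COP_R = T_C/(T_H − T_C) ⇒ T_H = T_C·(1 + 1/COP_R) = 134.15 × (1 + 1/0.772) = 308 K.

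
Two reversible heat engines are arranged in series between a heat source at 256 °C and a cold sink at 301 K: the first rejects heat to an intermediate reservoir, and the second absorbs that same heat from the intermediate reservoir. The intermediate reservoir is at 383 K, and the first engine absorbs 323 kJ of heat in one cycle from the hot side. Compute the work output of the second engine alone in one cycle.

T_H = 256 °C → 256 + 273.15 = 529.15 K.
Heat entering the second stage: Q_m = Q_H·(T_m/T_H) = 323 × 383.00/529.15 = 234 kJ.
Second-stage efficiency η₂ = 1 − T_C/T_m = 1 − 301.00/383.00 = 0.2141, so W₂ = η₂·Q_m = 50.1 kJ.

W₂ ≈ 50.1 kJ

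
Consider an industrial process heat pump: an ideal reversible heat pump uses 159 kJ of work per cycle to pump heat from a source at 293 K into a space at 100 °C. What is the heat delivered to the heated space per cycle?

Q_H ≈ 740 kJ

T_H = 100 °C → 100 + 273.15 = 373.15 K.
Reversible heating COP: COP_HP = T_H/(T_H − T_C) = 373.15/80.15 = 4.6556.
Q_H = COP_HP · W = 4.6556 × 159 = 740 kJ.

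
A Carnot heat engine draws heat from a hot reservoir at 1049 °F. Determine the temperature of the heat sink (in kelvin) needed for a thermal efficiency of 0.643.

T_C ≈ 299.2 K

T_H = 1049 °F → (1049 − 32) × 5/9 = 565.00 °C = 838.15 K.
From η = 1 − T_C/T_H, T_C = T_H·(1 − η) = 838.15 × (1 − 0.643) = 299.2 K.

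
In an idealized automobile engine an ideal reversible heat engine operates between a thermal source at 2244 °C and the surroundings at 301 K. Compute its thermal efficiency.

T_H = 2244 °C → 2244 + 273.15 = 2517.15 K.
Carnot efficiency: η = 1 − T_C/T_H = 1 − 301.00/2517.15 = 0.880.

η ≈ 0.880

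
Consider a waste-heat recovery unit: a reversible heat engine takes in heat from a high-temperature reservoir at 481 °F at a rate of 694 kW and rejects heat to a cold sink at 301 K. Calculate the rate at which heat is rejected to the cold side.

Q̇_C ≈ 400 kW

T_H = 481 °F → (481 − 32) × 5/9 = 249.44 °C = 522.59 K.
Since the cycle is reversible, η = 1 − T_C/T_H = 1 − 301.00/522.59 = 0.4240.
For a reversible cycle Q_C/Q_H = T_C/T_H, so Q_C = 694 × 301.00/522.59 = 400 kW.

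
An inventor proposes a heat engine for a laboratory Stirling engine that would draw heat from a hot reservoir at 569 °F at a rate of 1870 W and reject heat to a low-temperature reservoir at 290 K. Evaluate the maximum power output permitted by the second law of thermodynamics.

Ẇ_max ≈ 921 W

T_H = 569 °F → (569 − 32) × 5/9 = 298.33 °C = 571.48 K.
The second-law ceiling is the Carnot efficiency, η_max = 1 − T_C/T_H = 1 − 290.00/571.48 = 0.4925.
W_max = η_max · Q_H = 0.4925 × 1870 = 921 W.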